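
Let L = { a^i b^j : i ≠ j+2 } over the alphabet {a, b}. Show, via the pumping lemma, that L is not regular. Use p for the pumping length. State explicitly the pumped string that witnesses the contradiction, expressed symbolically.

a^{p+p!} b^{p+p!-2}

Toward a contradiction, assume L is regular with pumping length p.
Choose w = a^p b^{p+p!-2}. Since p ≠ (p+p!-2)+2 = p+p!, w ∈ L; and |w| ≥ p.
Write w = xyz as guaranteed by the lemma, with |xy| ≤ p and |y| ≥ 1.
Because |xy| ≤ p and w begins with p copies of a, we have y = a^k with 1 ≤ k ≤ p.
Since 1 ≤ k ≤ p, k divides p!; set t = 1 + p!/k. Then xy^t z has p + (p!/k)·k = p + p! copies of a. Now the a-count is p+p! and (b-count)+2 = (p+p!-2)+2 = p+p!, so i ≠ j+2 fails. So xy^t z = a^{p+p!} b^{p+p!-2} ∉ L.
This is a contradiction; hence L is not regular.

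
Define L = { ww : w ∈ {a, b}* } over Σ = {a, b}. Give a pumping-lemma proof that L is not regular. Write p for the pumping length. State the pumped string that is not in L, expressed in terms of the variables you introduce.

a^{p+k} b^p a^p b^p

Assume L is regular. Let p be the pumping length given by the pumping lemma.
Take w = a^p b^p a^p b^p = uu where u = a^pb^p; then w ∈ L and |w| = 4p ≥ p.
The pumping lemma gives a decomposition w = xyz where |xy| ≤ p and |y| ≥ 1.
Because |xy| ≤ p and w begins with p copies of a, we have y = a^k with 1 ≤ k ≤ p.
Pump with i = 2: xy^2z = a^{p+k} b^p a^p b^p, of length 4p+k. Suppose this equals vv. The string starts with a and ends with b, so v does too; thus the boundary between the two copies of v is a b→a transition. There is exactly one such transition, at position 2p+k, so |v| = 2p+k and |vv| = 4p+2k ≠ 4p+k since k ≥ 1. So xy^2z ∉ L.
This is a contradiction; hence L is not regular.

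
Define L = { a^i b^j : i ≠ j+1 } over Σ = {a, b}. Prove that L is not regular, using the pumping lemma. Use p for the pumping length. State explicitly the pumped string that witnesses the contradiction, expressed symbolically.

Toward a contradiction, assume L is regular with pumping length p.
Choose w = a^p b^{p+p!-1}. Since p ≠ (p+p!-1)+1 = p+p!, w ∈ L; and |w| ≥ p.
The pumping lemma gives a decomposition w = xyz where |xy| ≤ p and |y| > 0.
Because |xy| ≤ p and w begins with p copies of a, we have y = a^k with 1 ≤ k ≤ p.
Since 1 ≤ k ≤ p, k divides p!; set t = 1 + p!/k. Then xy^t z has p + (p!/k)·k = p + p! copies of a. Now the a-count is p+p! and (b-count)+1 = (p+p!-1)+1 = p+p!, so i ≠ j+1 fails. So xy^t z = a^{p+p!} b^{p+p!-1} ∉ L.
This contradicts the pumping lemma, so L is not regular.

a^{p+p!} b^{p+p!-1}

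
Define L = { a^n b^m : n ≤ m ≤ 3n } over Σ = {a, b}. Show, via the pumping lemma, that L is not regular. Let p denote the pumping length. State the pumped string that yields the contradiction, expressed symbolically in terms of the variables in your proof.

Suppose for contradiction that L is regular, and let p be the pumping length.
Take w = a^p b^p ∈ L (since p ≤ p ≤ 3p), with |w| = 2p ≥ p.
The pumping lemma gives a decomposition w = xyz where |xy| ≤ p and y is nonempty.
Since the first p symbols of w are all a's and |xy| ≤ p, y lies entirely in the leading a-block: y = a^k for some k with 1 ≤ k ≤ p.
Pump with i = 2: xy^2z = a^{p+k} b^p. Now n = p+k > p = m, so the condition n ≤ m fails. Thus xy^2z ∉ L.
This is a contradiction; hence L is not regular.

a^{p+k} b^p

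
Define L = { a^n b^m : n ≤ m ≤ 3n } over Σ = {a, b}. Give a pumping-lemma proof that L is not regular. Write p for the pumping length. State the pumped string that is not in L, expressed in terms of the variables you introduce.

a^{p+k} b^p

Suppose for contradiction that L is regular, and let p be the pumping length.
Take w = a^p b^p ∈ L (since p ≤ p ≤ 3p), with |w| = 2p ≥ p.
The pumping lemma gives a decomposition w = xyz where |xy| ≤ p and |y| ≥ 1.
Since the first p symbols of w are all a's and |xy| ≤ p, y lies entirely in the leading a-block: y = a^k for some k with 1 ≤ k ≤ p.
Pump with i = 2: xy^2z = a^{p+k} b^p. Now n = p+k > p = m, so the condition n ≤ m fails. Thus xy^2z ∉ L.
Contradiction. Therefore L is not regular.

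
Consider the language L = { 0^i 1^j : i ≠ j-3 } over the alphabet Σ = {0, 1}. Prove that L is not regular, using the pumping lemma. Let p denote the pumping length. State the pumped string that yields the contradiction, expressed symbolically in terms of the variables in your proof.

0^{p+p!} 1^{p+p!+3}

Assume L is regular. Let p be the pumping length given by the pumping lemma.
Choose w = 0^p 1^{p+p!+3}. Since p ≠ (p+p!+3)-3 = p+p!, w ∈ L; and |w| ≥ p.
By the pumping lemma, w = xyz with |xy| ≤ p and |y| ≥ 1.
Since the first p symbols of w are all 0's and |xy| ≤ p, y lies entirely in the leading 0-block: y = 0^k for some k with 1 ≤ k ≤ p.
Since 1 ≤ k ≤ p, k divides p!; set t = 1 + p!/k. Then xy^t z has p + (p!/k)·k = p + p! copies of 0. Now the 0-count is p+p! and (1-count)-3 = (p+p!+3)-3 = p+p!, so i ≠ j-3 fails. So xy^t z = 0^{p+p!} 1^{p+p!+3} ∉ L.
This contradicts the pumping lemma, so L is not regular.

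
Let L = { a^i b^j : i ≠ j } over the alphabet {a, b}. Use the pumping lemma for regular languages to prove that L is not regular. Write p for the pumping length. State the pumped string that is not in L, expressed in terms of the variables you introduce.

a^{p+p!} b^{p+p!}

Assume L is regular. Let p be the pumping length given by the pumping lemma.
Choose w = a^p b^{p+p!}. Since p ≠ p+p!, w ∈ L; and |w| ≥ p.
By the pumping lemma, w = xyz with |xy| ≤ p and |y| > 0.
The first p characters of w are a's, so xy (and hence y) consists only of a's. Write y = a^k, 1 ≤ k ≤ p.
Since 1 ≤ k ≤ p, k divides p!; set t = 1 + p!/k. Then xy^t z has p + (p!/k)·k = p + p! copies of a. Now the a-count equals the b-count, so i ≠ j fails. So xy^t z = a^{p+p!} b^{p+p!} ∉ L.
This is a contradiction; hence L is not regular.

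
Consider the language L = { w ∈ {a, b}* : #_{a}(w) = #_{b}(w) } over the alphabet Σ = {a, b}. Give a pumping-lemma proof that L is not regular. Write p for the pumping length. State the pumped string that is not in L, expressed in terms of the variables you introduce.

Suppose for contradiction that L is regular, and let p be the pumping length.
Choose w = a^p b^p ∈ L with |w| = 2p ≥ p.
By the pumping lemma, w = xyz with |xy| ≤ p and |y| ≥ 1.
Since the first p symbols of w are all a's and |xy| ≤ p, y lies entirely in the leading a-block: y = a^k for some k with 1 ≤ k ≤ p.
Pump with i = 2: xy^2z = a^{p+k} b^p has p+k occurrences of a but only p of b. Since k ≥ 1 the counts differ, so xy^2z ∉ L.
Contradiction. Therefore L is not regular.

a^{p+k} b^p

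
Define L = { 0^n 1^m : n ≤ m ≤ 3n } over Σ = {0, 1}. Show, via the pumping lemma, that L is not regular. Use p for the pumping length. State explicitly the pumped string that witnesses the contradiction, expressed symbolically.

Assume L is regular; let p be its pumping constant.
Take w = 0^p 1^p ∈ L (since p ≤ p ≤ 3p), with |w| = 2p ≥ p.
The pumping lemma gives a decomposition w = xyz where |xy| ≤ p and |y| ≥ 1.
Since the first p symbols of w are all 0's and |xy| ≤ p, y lies entirely in the leading 0-block: y = 0^k for some k with 1 ≤ k ≤ p.
Pump with i = 2: xy^2z = 0^{p+k} 1^p. Now n = p+k > p = m, so the condition n ≤ m fails. Thus xy^2z ∉ L.
Contradiction. Therefore L is not regular.

0^{p+k} 1^p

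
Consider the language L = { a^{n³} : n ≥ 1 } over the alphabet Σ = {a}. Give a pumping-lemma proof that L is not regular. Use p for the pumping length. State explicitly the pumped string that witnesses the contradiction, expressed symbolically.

Suppose for contradiction that L is regular, and let p be the pumping length.
Take w = a^{p³} ∈ L with |w| = p³ ≥ p.
By the pumping lemma, w = xyz with |xy| ≤ p and |y| > 0.
Then y = a^k for some k with 1 ≤ k ≤ p.
Pump with i = 2: xy^2z = a^{p³+k}. Since 1 ≤ k ≤ p, p³ < p³+k ≤ p³+p < p³+3p²+3p+1 = (p+1)³, so p³+k is not a perfect cube. So xy^2z ∉ L.
Contradiction. Therefore L is not regular.

a^{p³+k}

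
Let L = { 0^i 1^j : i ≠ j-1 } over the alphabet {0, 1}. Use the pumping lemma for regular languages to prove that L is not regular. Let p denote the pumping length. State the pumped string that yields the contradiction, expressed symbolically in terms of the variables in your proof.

0^{p+p!} 1^{p+p!+1}

Assume L is regular. Let p be the pumping length given by the pumping lemma.
Choose w = 0^p 1^{p+p!+1}. Since p ≠ (p+p!+1)-1 = p+p!, w ∈ L; and |w| ≥ p.
The pumping lemma gives a decomposition w = xyz where |xy| ≤ p and |y| > 0.
Because |xy| ≤ p and w begins with p copies of 0, we have y = 0^k with 1 ≤ k ≤ p.
Since 1 ≤ k ≤ p, k divides p!; set t = 1 + p!/k. Then xy^t z has p + (p!/k)·k = p + p! copies of 0. Now the 0-count is p+p! and (1-count)-1 = (p+p!+1)-1 = p+p!, so i ≠ j-1 fails. So xy^t z = 0^{p+p!} 1^{p+p!+1} ∉ L.
This contradicts the pumping lemma, so L is not regular.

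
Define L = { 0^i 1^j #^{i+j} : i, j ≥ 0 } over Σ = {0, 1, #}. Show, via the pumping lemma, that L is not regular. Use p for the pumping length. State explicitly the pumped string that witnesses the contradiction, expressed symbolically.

0^{p+k} 1^p #^{2p}

Assume L is regular; let p be its pumping constant.
Take w = 0^p 1^p #^{2p} ∈ L (with i=j=p, i+j=2p), |w| = 4p ≥ p.
By the pumping lemma, w = xyz with |xy| ≤ p and y is nonempty.
The first p characters of w are 0's, so xy (and hence y) consists only of 0's. Write y = 0^k, 1 ≤ k ≤ p.
Consider xy^2z = 0^{p+k} 1^p #^{2p}. Now the 0- and 1-counts sum to 2p+k, but the #-count is 2p ≠ 2p+k. So xy^2z ∉ L.
This contradicts the pumping lemma, so L is not regular.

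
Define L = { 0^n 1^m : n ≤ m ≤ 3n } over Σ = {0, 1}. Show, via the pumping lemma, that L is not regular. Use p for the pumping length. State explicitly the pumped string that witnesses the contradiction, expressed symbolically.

Suppose for contradiction that L is regular, and let p be the pumping length.
Take w = 0^p 1^p ∈ L (since p ≤ p ≤ 3p), with |w| = 2p ≥ p.
The pumping lemma gives a decomposition w = xyz where |xy| ≤ p and |y| > 0.
The first p characters of w are 0's, so xy (and hence y) consists only of 0's. Write y = 0^k, 1 ≤ k ≤ p.
Pump with i = 2: xy^2z = 0^{p+k} 1^p. Now n = p+k > p = m, so the condition n ≤ m fails. Thus xy^2z ∉ L.
This is a contradiction; hence L is not regular.

0^{p+k} 1^p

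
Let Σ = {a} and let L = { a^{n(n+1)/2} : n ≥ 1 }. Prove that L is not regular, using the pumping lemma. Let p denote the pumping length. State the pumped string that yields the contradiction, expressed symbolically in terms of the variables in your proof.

Assume L is regular; let p be its pumping constant.
Take w = a^{p(p+1)/2} ∈ L with |w| = p(p+1)/2 ≥ p.
The pumping lemma gives a decomposition w = xyz where |xy| ≤ p and y is nonempty.
Then y = a^k for some k with 1 ≤ k ≤ p.
Pump with i = 2: xy^2z = a^{p(p+1)/2+k}. Since 1 ≤ k ≤ p, p(p+1)/2 < p(p+1)/2+k ≤ p(p+1)/2+p < (p+1)(p+2)/2, so p(p+1)/2+k is strictly between consecutive triangular numbers. So xy^2z ∉ L.
Contradiction. Therefore L is not regular.

a^{p(p+1)/2+k}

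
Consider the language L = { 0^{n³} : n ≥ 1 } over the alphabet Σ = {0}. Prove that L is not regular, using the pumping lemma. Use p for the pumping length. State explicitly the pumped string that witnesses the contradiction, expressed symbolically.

Assume L is regular. Let p be the pumping length given by the pumping lemma.
Take w = 0^{p³} ∈ L with |w| = p³ ≥ p.
By the pumping lemma, w = xyz with |xy| ≤ p and |y| ≥ 1.
Then y = 0^k for some k with 1 ≤ k ≤ p.
Pump with i = 2: xy^2z = 0^{p³+k}. Since 1 ≤ k ≤ p, p³ < p³+k ≤ p³+p < p³+3p²+3p+1 = (p+1)³, so p³+k is not a perfect cube. So xy^2z ∉ L.
Contradiction. Therefore L is not regular.

0^{p³+k}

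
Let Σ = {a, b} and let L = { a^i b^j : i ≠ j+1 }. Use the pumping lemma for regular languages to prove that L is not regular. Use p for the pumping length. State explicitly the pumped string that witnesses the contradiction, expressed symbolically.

a^{p+p!} b^{p+p!-1}

Assume L is regular; let p be its pumping constant.
Choose w = a^p b^{p+p!-1}. Since p ≠ (p+p!-1)+1 = p+p!, w ∈ L; and |w| ≥ p.
By the pumping lemma, w = xyz with |xy| ≤ p and |y| > 0.
Since the first p symbols of w are all a's and |xy| ≤ p, y lies entirely in the leading a-block: y = a^k for some k with 1 ≤ k ≤ p.
Since 1 ≤ k ≤ p, k divides p!; set t = 1 + p!/k. Then xy^t z has p + (p!/k)·k = p + p! copies of a. Now the a-count is p+p! and (b-count)+1 = (p+p!-1)+1 = p+p!, so i ≠ j+1 fails. So xy^t z = a^{p+p!} b^{p+p!-1} ∉ L.
Contradiction. Therefore L is not regular.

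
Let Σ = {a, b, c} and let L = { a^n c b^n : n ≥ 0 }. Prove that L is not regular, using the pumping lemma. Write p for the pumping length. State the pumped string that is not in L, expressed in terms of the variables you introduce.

a^{p+k} c b^p

Assume L is regular. Let p be the pumping length given by the pumping lemma.
Take w = a^p c b^p ∈ L with |w| = 2p+1 ≥ p.
By the pumping lemma, w = xyz with |xy| ≤ p and |y| > 0.
Since the first p symbols of w are all a's and |xy| ≤ p, y lies entirely in the leading a-block: y = a^k for some k with 1 ≤ k ≤ p.
Pump with i = 2: xy^2z = a^{p+k} c b^p, which would require p+k = p. But k ≥ 1, so xy^2z ∉ L.
This is a contradiction; hence L is not regular.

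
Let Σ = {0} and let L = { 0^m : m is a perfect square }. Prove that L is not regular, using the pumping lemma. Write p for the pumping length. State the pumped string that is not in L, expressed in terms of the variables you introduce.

Assume L is regular; let p be its pumping constant.
Take w = 0^{p²} ∈ L with |w| = p² ≥ p.
Write w = xyz as guaranteed by the lemma, with |xy| ≤ p and |y| ≥ 1.
Then y = 0^k for some k with 1 ≤ k ≤ p.
Pump with i = 2: xy^2z = 0^{p²+k}. Since 1 ≤ k ≤ p, p² < p²+k ≤ p²+p < (p+1)², so p²+k lies strictly between consecutive squares and is not a perfect square. So xy^2z ∉ L.
Contradiction. Therefore L is not regular.

0^{p²+k}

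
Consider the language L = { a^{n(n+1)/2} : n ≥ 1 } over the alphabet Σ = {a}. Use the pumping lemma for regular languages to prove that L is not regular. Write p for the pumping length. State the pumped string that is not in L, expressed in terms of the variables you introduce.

a^{p(p+1)/2+k}

Toward a contradiction, assume L is regular with pumping length p.
Take w = a^{p(p+1)/2} ∈ L with |w| = p(p+1)/2 ≥ p.
Write w = xyz as guaranteed by the lemma, with |xy| ≤ p and |y| ≥ 1.
Then y = a^k for some k with 1 ≤ k ≤ p.
Pump with i = 2: xy^2z = a^{p(p+1)/2+k}. Since 1 ≤ k ≤ p, p(p+1)/2 < p(p+1)/2+k ≤ p(p+1)/2+p < (p+1)(p+2)/2, so p(p+1)/2+k is strictly between consecutive triangular numbers. So xy^2z ∉ L.
This contradicts the pumping lemma, so L is not regular.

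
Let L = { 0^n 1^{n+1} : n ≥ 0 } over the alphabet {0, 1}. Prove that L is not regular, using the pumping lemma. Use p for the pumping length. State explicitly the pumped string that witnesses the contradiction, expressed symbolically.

0^{p+k} 1^{p+1}

Assume L is regular; let p be its pumping constant.
Let w = 0^p 1^{p+1} ∈ L; note |w| = 2p+1 ≥ p.
Write w = xyz as guaranteed by the lemma, with |xy| ≤ p and y is nonempty.
The first p characters of w are 0's, so xy (and hence y) consists only of 0's. Write y = 0^k, 1 ≤ k ≤ p.
Pump with i = 2: xy^2z = 0^{p+k} 1^{p+1}. For this to lie in L we would need p+1 = (p+k)+1, which forces k = 0. But k ≥ 1, so xy^2z ∉ L.
This contradicts the pumping lemma, so L is not regular.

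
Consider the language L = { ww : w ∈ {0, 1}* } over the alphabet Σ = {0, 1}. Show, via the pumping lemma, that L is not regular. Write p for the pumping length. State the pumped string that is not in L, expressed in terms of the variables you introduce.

Suppose for contradiction that L is regular, and let p be the pumping length.
Take w = 0^p 1^p 0^p 1^p = uu where u = 0^p1^p; then w ∈ L and |w| = 4p ≥ p.
Write w = xyz as guaranteed by the lemma, with |xy| ≤ p and |y| > 0.
Because |xy| ≤ p and w begins with p copies of 0, we have y = 0^k with 1 ≤ k ≤ p.
Pump with i = 2: xy^2z = 0^{p+k} 1^p 0^p 1^p, of length 4p+k. Suppose this equals vv. The string starts with 0 and ends with 1, so v does too; thus the boundary between the two copies of v is a 1→0 transition. There is exactly one such transition, at position 2p+k, so |v| = 2p+k and |vv| = 4p+2k ≠ 4p+k since k ≥ 1. So xy^2z ∉ L.
Contradiction. Therefore L is not regular.

0^{p+k} 1^p 0^p 1^p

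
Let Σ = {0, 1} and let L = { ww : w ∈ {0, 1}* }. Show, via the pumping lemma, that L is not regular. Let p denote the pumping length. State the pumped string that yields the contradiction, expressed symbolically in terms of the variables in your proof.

0^{p+k} 1^p 0^p 1^p

Suppose for contradiction that L is regular, and let p be the pumping length.
Take w = 0^p 1^p 0^p 1^p = uu where u = 0^p1^p; then w ∈ L and |w| = 4p ≥ p.
By the pumping lemma, w = xyz with |xy| ≤ p and |y| > 0.
The first p characters of w are 0's, so xy (and hence y) consists only of 0's. Write y = 0^k, 1 ≤ k ≤ p.
Pump with i = 2: xy^2z = 0^{p+k} 1^p 0^p 1^p, of length 4p+k. Suppose this equals vv. The string starts with 0 and ends with 1, so v does too; thus the boundary between the two copies of v is a 1→0 transition. There is exactly one such transition, at position 2p+k, so |v| = 2p+k and |vv| = 4p+2k ≠ 4p+k since k ≥ 1. So xy^2z ∉ L.
This is a contradiction; hence L is not regular.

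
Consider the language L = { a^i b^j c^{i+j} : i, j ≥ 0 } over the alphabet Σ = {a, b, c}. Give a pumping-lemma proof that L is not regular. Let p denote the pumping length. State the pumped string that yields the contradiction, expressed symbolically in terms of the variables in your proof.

Assume L is regular. Let p be the pumping length given by the pumping lemma.
Take w = a^p b^p c^{2p} ∈ L (with i=j=p, i+j=2p), |w| = 4p ≥ p.
Write w = xyz as guaranteed by the lemma, with |xy| ≤ p and y is nonempty.
Since the first p symbols of w are all a's and |xy| ≤ p, y lies entirely in the leading a-block: y = a^k for some k with 1 ≤ k ≤ p.
Consider xy^2z = a^{p+k} b^p c^{2p}. Now the a- and b-counts sum to 2p+k, but the c-count is 2p ≠ 2p+k. So xy^2z ∉ L.
This contradicts the pumping lemma, so L is not regular.

a^{p+k} b^p c^{2p}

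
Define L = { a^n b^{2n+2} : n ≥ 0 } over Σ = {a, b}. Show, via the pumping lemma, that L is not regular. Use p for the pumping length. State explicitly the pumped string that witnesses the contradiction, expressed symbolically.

a^{p+k} b^{2p+2}

Assume L is regular; let p be its pumping constant.
Choose w = a^p b^{2p+2}, which is in L with |w| = 3p+2 ≥ p.
The pumping lemma gives a decomposition w = xyz where |xy| ≤ p and |y| ≥ 1.
Because |xy| ≤ p and w begins with p copies of a, we have y = a^k with 1 ≤ k ≤ p.
Pump with i = 2: xy^2z = a^{p+k} b^{2p+2}. For this to lie in L we would need 2p+2 = 2(p+k)+2, which forces k = 0. But k ≥ 1, so xy^2z ∉ L.
This is a contradiction; hence L is not regular.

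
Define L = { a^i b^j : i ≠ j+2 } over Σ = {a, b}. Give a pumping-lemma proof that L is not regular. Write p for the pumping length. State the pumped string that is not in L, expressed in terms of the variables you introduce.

a^{p+p!} b^{p+p!-2}

Assume L is regular. Let p be the pumping length given by the pumping lemma.
Choose w = a^p b^{p+p!-2}. Since p ≠ (p+p!-2)+2 = p+p!, w ∈ L; and |w| ≥ p.
Write w = xyz as guaranteed by the lemma, with |xy| ≤ p and y is nonempty.
Since the first p symbols of w are all a's and |xy| ≤ p, y lies entirely in the leading a-block: y = a^k for some k with 1 ≤ k ≤ p.
Since 1 ≤ k ≤ p, k divides p!; set t = 1 + p!/k. Then xy^t z has p + (p!/k)·k = p + p! copies of a. Now the a-count is p+p! and (b-count)+2 = (p+p!-2)+2 = p+p!, so i ≠ j+2 fails. So xy^t z = a^{p+p!} b^{p+p!-2} ∉ L.
This contradicts the pumping lemma, so L is not regular.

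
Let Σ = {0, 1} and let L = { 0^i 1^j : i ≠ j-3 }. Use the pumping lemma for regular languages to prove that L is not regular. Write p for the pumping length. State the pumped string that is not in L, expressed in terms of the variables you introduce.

Assume L is regular. Let p be the pumping length given by the pumping lemma.
Choose w = 0^p 1^{p+p!+3}. Since p ≠ (p+p!+3)-3 = p+p!, w ∈ L; and |w| ≥ p.
By the pumping lemma, w = xyz with |xy| ≤ p and |y| > 0.
Since the first p symbols of w are all 0's and |xy| ≤ p, y lies entirely in the leading 0-block: y = 0^k for some k with 1 ≤ k ≤ p.
Since 1 ≤ k ≤ p, k divides p!; set t = 1 + p!/k. Then xy^t z has p + (p!/k)·k = p + p! copies of 0. Now the 0-count is p+p! and (1-count)-3 = (p+p!+3)-3 = p+p!, so i ≠ j-3 fails. So xy^t z = 0^{p+p!} 1^{p+p!+3} ∉ L.
Contradiction. Therefore L is not regular.

0^{p+p!} 1^{p+p!+3}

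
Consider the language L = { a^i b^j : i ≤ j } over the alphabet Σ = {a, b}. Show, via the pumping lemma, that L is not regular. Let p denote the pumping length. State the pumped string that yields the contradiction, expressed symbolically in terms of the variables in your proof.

a^{p+k} b^p

Assume L is regular; let p be its pumping constant.
Choose w = a^p b^p ∈ L, with |w| = 2p ≥ p.
By the pumping lemma, w = xyz with |xy| ≤ p and |y| > 0.
The first p characters of w are a's, so xy (and hence y) consists only of a's. Write y = a^k, 1 ≤ k ≤ p.
Consider xy^2z = a^{p+k} b^p. Since k ≥ 1, the a-count p+k exceeds the b-count p, so i ≤ j fails; thus xy^2z ∉ L.
Contradiction. Therefore L is not regular.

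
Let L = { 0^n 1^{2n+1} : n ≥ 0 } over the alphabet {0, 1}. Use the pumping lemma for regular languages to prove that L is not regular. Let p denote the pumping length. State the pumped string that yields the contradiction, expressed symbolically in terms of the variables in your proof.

0^{p+k} 1^{2p+1}

Assume L is regular. Let p be the pumping length given by the pumping lemma.
Let w = 0^p 1^{2p+1} ∈ L; note |w| = 3p+1 ≥ p.
Write w = xyz as guaranteed by the lemma, with |xy| ≤ p and |y| ≥ 1.
Since the first p symbols of w are all 0's and |xy| ≤ p, y lies entirely in the leading 0-block: y = 0^k for some k with 1 ≤ k ≤ p.
Pump with i = 2: xy^2z = 0^{p+k} 1^{2p+1}. For this to lie in L we would need 2p+1 = 2(p+k)+1, which forces k = 0. But k ≥ 1, so xy^2z ∉ L.
This contradicts the pumping lemma, so L is not regular.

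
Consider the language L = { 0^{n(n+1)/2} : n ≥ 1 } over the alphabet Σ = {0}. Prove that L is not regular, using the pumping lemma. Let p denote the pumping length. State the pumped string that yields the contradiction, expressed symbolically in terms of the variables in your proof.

0^{p(p+1)/2+k}

Suppose for contradiction that L is regular, and let p be the pumping length.
Take w = 0^{p(p+1)/2} ∈ L with |w| = p(p+1)/2 ≥ p.
Write w = xyz as guaranteed by the lemma, with |xy| ≤ p and y is nonempty.
Then y = 0^k for some k with 1 ≤ k ≤ p.
Pump with i = 2: xy^2z = 0^{p(p+1)/2+k}. Since 1 ≤ k ≤ p, p(p+1)/2 < p(p+1)/2+k ≤ p(p+1)/2+p < (p+1)(p+2)/2, so p(p+1)/2+k is strictly between consecutive triangular numbers. So xy^2z ∉ L.
This is a contradiction; hence L is not regular.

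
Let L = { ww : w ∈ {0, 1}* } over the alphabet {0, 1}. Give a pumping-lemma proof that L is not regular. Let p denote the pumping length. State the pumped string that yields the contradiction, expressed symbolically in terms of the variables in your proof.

Assume L is regular. Let p be the pumping length given by the pumping lemma.
Take w = 0^p 1^p 0^p 1^p = uu where u = 0^p1^p; then w ∈ L and |w| = 4p ≥ p.
Write w = xyz as guaranteed by the lemma, with |xy| ≤ p and |y| > 0.
Since the first p symbols of w are all 0's and |xy| ≤ p, y lies entirely in the leading 0-block: y = 0^k for some k with 1 ≤ k ≤ p.
Pump with i = 2: xy^2z = 0^{p+k} 1^p 0^p 1^p, of length 4p+k. Suppose this equals vv. The string starts with 0 and ends with 1, so v does too; thus the boundary between the two copies of v is a 1→0 transition. There is exactly one such transition, at position 2p+k, so |v| = 2p+k and |vv| = 4p+2k ≠ 4p+k since k ≥ 1. So xy^2z ∉ L.
This contradicts the pumping lemma, so L is not regular.

0^{p+k} 1^p 0^p 1^p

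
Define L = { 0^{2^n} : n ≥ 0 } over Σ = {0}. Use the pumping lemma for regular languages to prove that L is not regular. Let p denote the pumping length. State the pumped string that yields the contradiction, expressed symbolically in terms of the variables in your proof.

Toward a contradiction, assume L is regular with pumping length p.
Take w = 0^{2^p} ∈ L with |w| = 2^p ≥ p.
Write w = xyz as guaranteed by the lemma, with |xy| ≤ p and |y| ≥ 1.
Then y = 0^k for some k with 1 ≤ k ≤ p.
Pump with i = 2: xy^2z = 0^{2^p+k}. Since 1 ≤ k ≤ p < 2^p, we have 2^p < 2^p+k < 2^{p+1}, so 2^p+k is not a power of 2. So xy^2z ∉ L.
This is a contradiction; hence L is not regular.

0^{2^p+k}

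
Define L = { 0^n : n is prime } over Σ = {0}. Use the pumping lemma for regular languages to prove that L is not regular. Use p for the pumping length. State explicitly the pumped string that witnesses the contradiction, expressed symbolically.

Assume L is regular; let p be its pumping constant.
Let q be a prime with q ≥ p+2 (infinitely many primes exist), and take w = 0^q ∈ L with |w| = q ≥ p.
By the pumping lemma, w = xyz with |xy| ≤ p and |y| > 0.
Then y = 0^k for some k with 1 ≤ k ≤ p.
Since 1 ≤ k ≤ p, |xz| = q-k. Pump with i = q+1: |xy^{q+1}z| = (q-k)+(q+1)k = q+qk = q(1+k), which is composite (both factors ≥ 2). So xy^{q+1}z = 0^{q(1+k)} ∉ L.
Contradiction. Therefore L is not regular.

0^{q(1+k)}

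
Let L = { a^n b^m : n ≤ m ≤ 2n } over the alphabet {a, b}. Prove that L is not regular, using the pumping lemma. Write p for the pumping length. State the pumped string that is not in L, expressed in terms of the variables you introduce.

a^{p+k} b^p

Assume L is regular; let p be its pumping constant.
Take w = a^p b^p ∈ L (since p ≤ p ≤ 2p), with |w| = 2p ≥ p.
Write w = xyz as guaranteed by the lemma, with |xy| ≤ p and |y| > 0.
The first p characters of w are a's, so xy (and hence y) consists only of a's. Write y = a^k, 1 ≤ k ≤ p.
Pump with i = 2: xy^2z = a^{p+k} b^p. Now n = p+k > p = m, so the condition n ≤ m fails. Thus xy^2z ∉ L.
This contradicts the pumping lemma, so L is not regular.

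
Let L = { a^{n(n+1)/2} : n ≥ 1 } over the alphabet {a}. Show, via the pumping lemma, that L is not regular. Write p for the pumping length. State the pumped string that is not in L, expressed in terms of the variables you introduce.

Suppose for contradiction that L is regular, and let p be the pumping length.
Take w = a^{p(p+1)/2} ∈ L with |w| = p(p+1)/2 ≥ p.
By the pumping lemma, w = xyz with |xy| ≤ p and y is nonempty.
Then y = a^k for some k with 1 ≤ k ≤ p.
Pump with i = 2: xy^2z = a^{p(p+1)/2+k}. Since 1 ≤ k ≤ p, p(p+1)/2 < p(p+1)/2+k ≤ p(p+1)/2+p < (p+1)(p+2)/2, so p(p+1)/2+k is strictly between consecutive triangular numbers. So xy^2z ∉ L.
Contradiction. Therefore L is not regular.

a^{p(p+1)/2+k}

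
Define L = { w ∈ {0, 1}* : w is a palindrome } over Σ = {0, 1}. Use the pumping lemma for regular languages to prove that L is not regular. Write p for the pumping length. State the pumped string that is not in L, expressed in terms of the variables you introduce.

Assume L is regular. Let p be the pumping length given by the pumping lemma.
Take w = 0^p 1 0^p, a palindrome of length 2p+1 ≥ p.
The pumping lemma gives a decomposition w = xyz where |xy| ≤ p and y is nonempty.
Since the first p symbols of w are all 0's and |xy| ≤ p, y lies entirely in the leading 0-block: y = 0^k for some k with 1 ≤ k ≤ p.
Pump with i = 2: xy^2z = 0^{p+k} 1 0^p. Its reverse is 0^p 1 0^{p+k}, which differs from xy^2z since k ≥ 1. So xy^2z is not a palindrome and xy^2z ∉ L.
This is a contradiction; hence L is not regular.

0^{p+k} 1 0^p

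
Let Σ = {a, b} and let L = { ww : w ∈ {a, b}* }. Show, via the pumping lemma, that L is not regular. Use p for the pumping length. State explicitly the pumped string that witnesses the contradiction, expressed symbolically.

a^{p+k} b^p a^p b^p

Assume L is regular; let p be its pumping constant.
Take w = a^p b^p a^p b^p = uu where u = a^pb^p; then w ∈ L and |w| = 4p ≥ p.
By the pumping lemma, w = xyz with |xy| ≤ p and |y| > 0.
Since the first p symbols of w are all a's and |xy| ≤ p, y lies entirely in the leading a-block: y = a^k for some k with 1 ≤ k ≤ p.
Pump with i = 2: xy^2z = a^{p+k} b^p a^p b^p, of length 4p+k. Suppose this equals vv. The string starts with a and ends with b, so v does too; thus the boundary between the two copies of v is a b→a transition. There is exactly one such transition, at position 2p+k, so |v| = 2p+k and |vv| = 4p+2k ≠ 4p+k since k ≥ 1. So xy^2z ∉ L.
This is a contradiction; hence L is not regular.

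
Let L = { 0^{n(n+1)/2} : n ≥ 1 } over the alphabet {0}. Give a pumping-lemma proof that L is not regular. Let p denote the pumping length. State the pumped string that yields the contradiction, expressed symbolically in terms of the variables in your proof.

0^{p(p+1)/2+k}

Assume L is regular. Let p be the pumping length given by the pumping lemma.
Take w = 0^{p(p+1)/2} ∈ L with |w| = p(p+1)/2 ≥ p.
Write w = xyz as guaranteed by the lemma, with |xy| ≤ p and |y| ≥ 1.
Then y = 0^k for some k with 1 ≤ k ≤ p.
Pump with i = 2: xy^2z = 0^{p(p+1)/2+k}. Since 1 ≤ k ≤ p, p(p+1)/2 < p(p+1)/2+k ≤ p(p+1)/2+p < (p+1)(p+2)/2, so p(p+1)/2+k is strictly between consecutive triangular numbers. So xy^2z ∉ L.
This contradicts the pumping lemma, so L is not regular.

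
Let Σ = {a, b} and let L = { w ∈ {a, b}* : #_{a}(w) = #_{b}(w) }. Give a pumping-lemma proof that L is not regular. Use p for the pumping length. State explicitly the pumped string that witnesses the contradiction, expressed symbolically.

a^{p+k} b^p

Suppose for contradiction that L is regular, and let p be the pumping length.
Choose w = a^p b^p ∈ L with |w| = 2p ≥ p.
Write w = xyz as guaranteed by the lemma, with |xy| ≤ p and y is nonempty.
Since the first p symbols of w are all a's and |xy| ≤ p, y lies entirely in the leading a-block: y = a^k for some k with 1 ≤ k ≤ p.
Pump with i = 2: xy^2z = a^{p+k} b^p has p+k occurrences of a but only p of b. Since k ≥ 1 the counts differ, so xy^2z ∉ L.
This is a contradiction; hence L is not regular.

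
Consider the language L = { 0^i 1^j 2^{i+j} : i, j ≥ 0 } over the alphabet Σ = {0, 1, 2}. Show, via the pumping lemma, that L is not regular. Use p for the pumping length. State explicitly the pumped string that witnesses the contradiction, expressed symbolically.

0^{p+k} 1^p 2^{2p}

Assume L is regular; let p be its pumping constant.
Take w = 0^p 1^p 2^{2p} ∈ L (with i=j=p, i+j=2p), |w| = 4p ≥ p.
By the pumping lemma, w = xyz with |xy| ≤ p and |y| ≥ 1.
Since the first p symbols of w are all 0's and |xy| ≤ p, y lies entirely in the leading 0-block: y = 0^k for some k with 1 ≤ k ≤ p.
Consider xy^2z = 0^{p+k} 1^p 2^{2p}. Now the 0- and 1-counts sum to 2p+k, but the 2-count is 2p ≠ 2p+k. So xy^2z ∉ L.
This contradicts the pumping lemma, so L is not regular.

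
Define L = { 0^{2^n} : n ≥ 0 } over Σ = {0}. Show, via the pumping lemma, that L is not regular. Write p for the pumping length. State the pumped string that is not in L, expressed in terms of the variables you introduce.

0^{2^p+k}

Assume L is regular. Let p be the pumping length given by the pumping lemma.
Take w = 0^{2^p} ∈ L with |w| = 2^p ≥ p.
The pumping lemma gives a decomposition w = xyz where |xy| ≤ p and |y| > 0.
Then y = 0^k for some k with 1 ≤ k ≤ p.
Pump with i = 2: xy^2z = 0^{2^p+k}. Since 1 ≤ k ≤ p < 2^p, we have 2^p < 2^p+k < 2^{p+1}, so 2^p+k is not a power of 2. So xy^2z ∉ L.
This contradicts the pumping lemma, so L is not regular.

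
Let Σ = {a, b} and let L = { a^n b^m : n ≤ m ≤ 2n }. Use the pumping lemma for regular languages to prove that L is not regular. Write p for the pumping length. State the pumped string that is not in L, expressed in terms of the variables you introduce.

Assume L is regular. Let p be the pumping length given by the pumping lemma.
Take w = a^p b^p ∈ L (since p ≤ p ≤ 2p), with |w| = 2p ≥ p.
The pumping lemma gives a decomposition w = xyz where |xy| ≤ p and y is nonempty.
The first p characters of w are a's, so xy (and hence y) consists only of a's. Write y = a^k, 1 ≤ k ≤ p.
Pump with i = 2: xy^2z = a^{p+k} b^p. Now n = p+k > p = m, so the condition n ≤ m fails. Thus xy^2z ∉ L.
Contradiction. Therefore L is not regular.

a^{p+k} b^p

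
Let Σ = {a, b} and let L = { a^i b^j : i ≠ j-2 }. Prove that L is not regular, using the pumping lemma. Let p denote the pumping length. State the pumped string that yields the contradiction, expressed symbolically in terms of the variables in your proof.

a^{p+p!} b^{p+p!+2}

Assume L is regular. Let p be the pumping length given by the pumping lemma.
Choose w = a^p b^{p+p!+2}. Since p ≠ (p+p!+2)-2 = p+p!, w ∈ L; and |w| ≥ p.
The pumping lemma gives a decomposition w = xyz where |xy| ≤ p and y is nonempty.
Since the first p symbols of w are all a's and |xy| ≤ p, y lies entirely in the leading a-block: y = a^k for some k with 1 ≤ k ≤ p.
Since 1 ≤ k ≤ p, k divides p!; set t = 1 + p!/k. Then xy^t z has p + (p!/k)·k = p + p! copies of a. Now the a-count is p+p! and (b-count)-2 = (p+p!+2)-2 = p+p!, so i ≠ j-2 fails. So xy^t z = a^{p+p!} b^{p+p!+2} ∉ L.
This contradicts the pumping lemma, so L is not regular.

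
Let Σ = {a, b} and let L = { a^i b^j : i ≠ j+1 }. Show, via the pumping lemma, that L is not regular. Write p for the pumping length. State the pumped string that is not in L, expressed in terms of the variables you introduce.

a^{p+p!} b^{p+p!-1}

Assume L is regular; let p be its pumping constant.
Choose w = a^p b^{p+p!-1}. Since p ≠ (p+p!-1)+1 = p+p!, w ∈ L; and |w| ≥ p.
Write w = xyz as guaranteed by the lemma, with |xy| ≤ p and y is nonempty.
The first p characters of w are a's, so xy (and hence y) consists only of a's. Write y = a^k, 1 ≤ k ≤ p.
Since 1 ≤ k ≤ p, k divides p!; set t = 1 + p!/k. Then xy^t z has p + (p!/k)·k = p + p! copies of a. Now the a-count is p+p! and (b-count)+1 = (p+p!-1)+1 = p+p!, so i ≠ j+1 fails. So xy^t z = a^{p+p!} b^{p+p!-1} ∉ L.
This is a contradiction; hence L is not regular.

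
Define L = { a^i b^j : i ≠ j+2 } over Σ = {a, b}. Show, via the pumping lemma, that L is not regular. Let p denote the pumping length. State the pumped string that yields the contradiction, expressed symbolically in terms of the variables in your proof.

Assume L is regular; let p be its pumping constant.
Choose w = a^p b^{p+p!-2}. Since p ≠ (p+p!-2)+2 = p+p!, w ∈ L; and |w| ≥ p.
By the pumping lemma, w = xyz with |xy| ≤ p and y is nonempty.
Because |xy| ≤ p and w begins with p copies of a, we have y = a^k with 1 ≤ k ≤ p.
Since 1 ≤ k ≤ p, k divides p!; set t = 1 + p!/k. Then xy^t z has p + (p!/k)·k = p + p! copies of a. Now the a-count is p+p! and (b-count)+2 = (p+p!-2)+2 = p+p!, so i ≠ j+2 fails. So xy^t z = a^{p+p!} b^{p+p!-2} ∉ L.
This is a contradiction; hence L is not regular.

a^{p+p!} b^{p+p!-2}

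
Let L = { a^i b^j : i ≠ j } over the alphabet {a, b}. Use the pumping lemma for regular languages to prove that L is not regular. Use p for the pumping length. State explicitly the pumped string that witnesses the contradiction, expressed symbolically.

Assume L is regular. Let p be the pumping length given by the pumping lemma.
Choose w = a^p b^{p+p!}. Since p ≠ p+p!, w ∈ L; and |w| ≥ p.
Write w = xyz as guaranteed by the lemma, with |xy| ≤ p and |y| ≥ 1.
Because |xy| ≤ p and w begins with p copies of a, we have y = a^k with 1 ≤ k ≤ p.
Since 1 ≤ k ≤ p, k divides p!; set t = 1 + p!/k. Then xy^t z has p + (p!/k)·k = p + p! copies of a. Now the a-count equals the b-count, so i ≠ j fails. So xy^t z = a^{p+p!} b^{p+p!} ∉ L.
This is a contradiction; hence L is not regular.

a^{p+p!} b^{p+p!}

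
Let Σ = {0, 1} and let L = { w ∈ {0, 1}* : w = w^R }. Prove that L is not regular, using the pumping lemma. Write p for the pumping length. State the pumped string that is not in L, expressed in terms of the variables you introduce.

0^{p+k} 1 0^p

Assume L is regular. Let p be the pumping length given by the pumping lemma.
Take w = 0^p 1 0^p, a palindrome of length 2p+1 ≥ p.
The pumping lemma gives a decomposition w = xyz where |xy| ≤ p and |y| ≥ 1.
Since the first p symbols of w are all 0's and |xy| ≤ p, y lies entirely in the leading 0-block: y = 0^k for some k with 1 ≤ k ≤ p.
Pump with i = 2: xy^2z = 0^{p+k} 1 0^p. Its reverse is 0^p 1 0^{p+k}, which differs from xy^2z since k ≥ 1. So xy^2z is not a palindrome and xy^2z ∉ L.
Contradiction. Therefore L is not regular.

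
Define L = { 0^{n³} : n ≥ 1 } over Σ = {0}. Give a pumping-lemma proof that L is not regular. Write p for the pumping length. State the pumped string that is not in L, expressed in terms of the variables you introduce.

0^{p³+k}

Assume L is regular; let p be its pumping constant.
Take w = 0^{p³} ∈ L with |w| = p³ ≥ p.
By the pumping lemma, w = xyz with |xy| ≤ p and y is nonempty.
Then y = 0^k for some k with 1 ≤ k ≤ p.
Pump with i = 2: xy^2z = 0^{p³+k}. Since 1 ≤ k ≤ p, p³ < p³+k ≤ p³+p < p³+3p²+3p+1 = (p+1)³, so p³+k is not a perfect cube. So xy^2z ∉ L.
This is a contradiction; hence L is not regular.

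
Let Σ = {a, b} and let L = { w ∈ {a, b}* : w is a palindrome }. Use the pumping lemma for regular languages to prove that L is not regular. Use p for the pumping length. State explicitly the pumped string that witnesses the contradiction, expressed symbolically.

Assume L is regular. Let p be the pumping length given by the pumping lemma.
Take w = a^p b a^p, a palindrome of length 2p+1 ≥ p.
Write w = xyz as guaranteed by the lemma, with |xy| ≤ p and |y| > 0.
The first p characters of w are a's, so xy (and hence y) consists only of a's. Write y = a^k, 1 ≤ k ≤ p.
Pump with i = 2: xy^2z = a^{p+k} b a^p. Its reverse is a^p b a^{p+k}, which differs from xy^2z since k ≥ 1. So xy^2z is not a palindrome and xy^2z ∉ L.
This contradicts the pumping lemma, so L is not regular.

a^{p+k} b a^p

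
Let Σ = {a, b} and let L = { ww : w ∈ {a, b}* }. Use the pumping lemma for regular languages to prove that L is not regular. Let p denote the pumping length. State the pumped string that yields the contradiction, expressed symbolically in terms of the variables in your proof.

a^{p+k} b^p a^p b^p

Assume L is regular. Let p be the pumping length given by the pumping lemma.
Take w = a^p b^p a^p b^p = uu where u = a^pb^p; then w ∈ L and |w| = 4p ≥ p.
By the pumping lemma, w = xyz with |xy| ≤ p and |y| > 0.
Since the first p symbols of w are all a's and |xy| ≤ p, y lies entirely in the leading a-block: y = a^k for some k with 1 ≤ k ≤ p.
Pump with i = 2: xy^2z = a^{p+k} b^p a^p b^p, of length 4p+k. Suppose this equals vv. The string starts with a and ends with b, so v does too; thus the boundary between the two copies of v is a b→a transition. There is exactly one such transition, at position 2p+k, so |v| = 2p+k and |vv| = 4p+2k ≠ 4p+k since k ≥ 1. So xy^2z ∉ L.
This is a contradiction; hence L is not regular.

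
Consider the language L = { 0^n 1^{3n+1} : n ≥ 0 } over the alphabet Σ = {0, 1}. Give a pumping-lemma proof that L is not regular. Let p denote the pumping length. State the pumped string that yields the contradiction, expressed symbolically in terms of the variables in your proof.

0^{p+k} 1^{3p+1}

Suppose for contradiction that L is regular, and let p be the pumping length.
Let w = 0^p 1^{3p+1} ∈ L; note |w| = 4p+1 ≥ p.
Write w = xyz as guaranteed by the lemma, with |xy| ≤ p and |y| > 0.
The first p characters of w are 0's, so xy (and hence y) consists only of 0's. Write y = 0^k, 1 ≤ k ≤ p.
Pump with i = 2: xy^2z = 0^{p+k} 1^{3p+1}. For this to lie in L we would need 3p+1 = 3(p+k)+1, which forces k = 0. But k ≥ 1, so xy^2z ∉ L.
This is a contradiction; hence L is not regular.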